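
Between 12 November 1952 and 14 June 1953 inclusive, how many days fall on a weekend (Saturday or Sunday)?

12 November 1952 is a Wednesday.
From 12 November 1952 to 14 June 1953 is 215 days inclusive.
215 = 7 × 30 + 5, so there are 30 full weeks plus 5 extra days.
Each full week contributes 2 weekend days (Sat, Sun): 30 × 2 = 60.
The 5 extra days are Wednesday, Thursday, Friday, Saturday, Sunday — 2 of them qualify.
Total: 60 + 2 = 62.

62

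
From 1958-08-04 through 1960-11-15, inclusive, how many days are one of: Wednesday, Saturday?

238

1958-08-04 is a Monday.
That's 835 days from start to end, counting both.
835 = 7 × 119 + 2, so there are 119 full weeks plus 2 extra days.
Each full week contributes 2 days from the set (Wed, Sat): 119 × 2 = 238.
The 2 extra days are Monday, Tuesday — none qualify.
Total: 238 + 0 = 238.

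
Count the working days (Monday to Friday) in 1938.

1938-01-01 is a Saturday.
That's 365 days from start to end, counting both.
365 = 7 × 52 + 1, so there are 52 full weeks plus 1 extra day.
Each full week contributes 5 weekdays (Mon–Fri): 52 × 5 = 260.
The 1 extra day is Sat — none qualify.
Total: 260 + 0 = 260.

260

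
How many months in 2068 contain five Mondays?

A month has five Mondays exactly when Monday falls within its first (length − 28) days.
Jan: 31 days, starts Sun → 5 of Sun, Mon, Tue ✓
Feb: 29 days, starts Wed → 5 of Wed
Mar: 31 days, starts Thu → 5 of Thu, Fri, Sat
Apr: 30 days, starts Sun → 5 of Sun, Mon ✓
May: 31 days, starts Tue → 5 of Tue, Wed, Thu
Jun: 30 days, starts Fri → 5 of Fri, Sat
Jul: 31 days, starts Sun → 5 of Sun, Mon, Tue ✓
Aug: 31 days, starts Wed → 5 of Wed, Thu, Fri
Sep: 30 days, starts Sat → 5 of Sat, Sun
Oct: 31 days, starts Mon → 5 of Mon, Tue, Wed ✓
Nov: 30 days, starts Thu → 5 of Thu, Fri
Dec: 31 days, starts Sat → 5 of Sat, Sun, Mon ✓
Months with five Mondays: Jan, Apr, Jul, Oct, Dec.

5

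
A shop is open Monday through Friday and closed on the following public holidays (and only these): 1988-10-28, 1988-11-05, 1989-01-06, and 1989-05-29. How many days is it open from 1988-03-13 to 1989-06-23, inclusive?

332

1988-03-13 is a Sunday.
That's 468 days from start to end, counting both.
468 = 7 × 66 + 6, so there are 66 full weeks plus 6 extra days.
Each full week contributes 5 weekdays (Mon–Fri): 66 × 5 = 330.
The 6 extra days are Sun, Mon, Tue, Wed, Thu, Fri — 5 of them qualify.
Total: 330 + 5 = 335.
Holidays: 1988-10-28 (Fri); 1988-11-05 (Sat); 1989-01-06 (Fri); 1989-05-29 (Mon).
3 of the 4 holidays fall on weekdays; the rest are weekends and were already excluded.
Business days: 335 − 3 = 332.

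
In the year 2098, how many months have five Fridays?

A month has five Fridays exactly when Friday falls within its first (length − 28) days.
Jan: 31 days, starts Wed → 5 of Wed, Thu, Fri ✓
Feb: 28 days, starts Sat → 5 of (none)
Mar: 31 days, starts Sat → 5 of Sat, Sun, Mon
Apr: 30 days, starts Tue → 5 of Tue, Wed
May: 31 days, starts Thu → 5 of Thu, Fri, Sat ✓
Jun: 30 days, starts Sun → 5 of Sun, Mon
Jul: 31 days, starts Tue → 5 of Tue, Wed, Thu
Aug: 31 days, starts Fri → 5 of Fri, Sat, Sun ✓
Sep: 30 days, starts Mon → 5 of Mon, Tue
Oct: 31 days, starts Wed → 5 of Wed, Thu, Fri ✓
Nov: 30 days, starts Sat → 5 of Sat, Sun
Dec: 31 days, starts Mon → 5 of Mon, Tue, Wed
Months with five Fridays: Jan, May, Aug, Oct.

4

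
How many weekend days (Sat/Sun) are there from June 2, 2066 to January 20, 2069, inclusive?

276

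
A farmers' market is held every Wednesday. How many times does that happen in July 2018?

4

Jul 1, 2018 is a Sunday.
That's 31 days from start to end, counting both.
31 = 7 × 4 + 3, so there are 4 full weeks plus 3 extra days.
Each full week contributes one Wednesday: 4 so far.
The 3 extra days are Sun, Mon, Tue — none qualify.
Total: 4 + 0 = 4.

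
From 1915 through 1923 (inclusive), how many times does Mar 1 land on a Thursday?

2

Day of week of March 1 in each year:
1915: Mon, 1916: Wed, 1917: Thu ✓, 1918: Fri, 1919: Sat, 1920: Mon, 1921: Tue, 1922: Wed, 1923: Thu ✓
Thursdays: 1917, 1923.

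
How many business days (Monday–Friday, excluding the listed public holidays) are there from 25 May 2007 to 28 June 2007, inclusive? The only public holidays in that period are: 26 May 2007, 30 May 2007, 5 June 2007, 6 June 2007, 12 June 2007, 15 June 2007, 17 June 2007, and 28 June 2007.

25 May 2007 is a Friday.
The range spans 35 days (inclusive of both endpoints).
35 = 7 × 5, so the span is exactly 5 full weeks.
Each full week contributes 5 weekdays (Mon–Fri): 5 × 5 = 25.
Total: 25.
Holidays: 26 May 2007 (Sat); 30 May 2007 (Wed); 5 June 2007 (Tue); 6 June 2007 (Wed); 12 June 2007 (Tue); 15 June 2007 (Fri); 17 June 2007 (Sun); 28 June 2007 (Thu).
6 of the 8 holidays fall on weekdays; the rest are weekends and were already excluded.
Business days: 25 − 6 = 19.

19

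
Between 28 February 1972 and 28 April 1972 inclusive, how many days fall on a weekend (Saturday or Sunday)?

16

28 February 1972 is a Monday.
The range spans 61 days (inclusive of both endpoints).
61 = 7 × 8 + 5, so there are 8 full weeks plus 5 extra days.
Each full week contributes 2 weekend days (Sat, Sun): 8 × 2 = 16.
The 5 extra days are Mon, Tue, Wed, Thu, Fri — none qualify.
Total: 16 + 0 = 16.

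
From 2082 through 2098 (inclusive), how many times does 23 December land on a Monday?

2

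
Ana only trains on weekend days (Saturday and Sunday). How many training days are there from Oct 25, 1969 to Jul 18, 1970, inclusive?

77

Oct 25, 1969 is a Saturday.
From Oct 25, 1969 to Jul 18, 1970 is 267 days inclusive.
267 = 7 × 38 + 1, so there are 38 full weeks plus 1 extra day.
Each full week contributes 2 weekend days (Sat, Sun): 38 × 2 = 76.
The 1 extra day is Sat — 1 of them qualifies.
Total: 76 + 1 = 77.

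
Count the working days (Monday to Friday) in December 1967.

1967-12-01 is a Friday.
That's 31 days from start to end, counting both.
31 = 7 × 4 + 3, so there are 4 full weeks plus 3 extra days.
Each full week contributes 5 weekdays (Mon–Fri): 4 × 5 = 20.
The 3 extra days are Friday, Saturday, Sunday — 1 of them qualifies.
Total: 20 + 1 = 21.

21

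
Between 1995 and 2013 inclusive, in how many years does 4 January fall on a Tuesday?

3

Day of week of January 4 in each year:
1995: Wed, 1996: Thu, 1997: Sat, 1998: Sun, 1999: Mon, 2000: Tue ✓, 2001: Thu, 2002: Fri, 2003: Sat, 2004: Sun, 2005: Tue ✓, 2006: Wed, 2007: Thu, 2008: Fri, 2009: Sun, 2010: Mon, 2011: Tue ✓, 2012: Wed, 2013: Fri
Tuesdays: 2000, 2005, 2011.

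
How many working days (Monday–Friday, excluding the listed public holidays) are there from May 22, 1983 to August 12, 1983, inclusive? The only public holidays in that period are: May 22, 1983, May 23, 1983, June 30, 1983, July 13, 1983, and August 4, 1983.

May 22, 1983 is a Sunday.
From May 22, 1983 to August 12, 1983 is 83 days inclusive.
83 = 7 × 11 + 6, so there are 11 full weeks plus 6 extra days.
Each full week contributes 5 weekdays (Mon–Fri): 11 × 5 = 55.
The 6 extra days are Sun, Mon, Tue, Wed, Thu, Fri — 5 of them qualify.
Total: 55 + 5 = 60.
Holidays: May 22, 1983 (Sun); May 23, 1983 (Mon); June 30, 1983 (Thu); July 13, 1983 (Wed); August 4, 1983 (Thu).
4 of the 5 holidays fall on weekdays; the rest are weekends and were already excluded.
Business days: 60 − 4 = 56.

56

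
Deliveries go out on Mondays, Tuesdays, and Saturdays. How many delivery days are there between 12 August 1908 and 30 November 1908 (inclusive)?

12 August 1908 is a Wednesday.
That's 111 days from start to end, counting both.
111 = 7 × 15 + 6, so there are 15 full weeks plus 6 extra days.
Each full week contributes 3 days from the set (Mon, Tue, Sat): 15 × 3 = 45.
The 6 extra days are Wed, Thu, Fri, Sat, Sun, Mon — 2 of them qualify.
Total: 45 + 2 = 47.

47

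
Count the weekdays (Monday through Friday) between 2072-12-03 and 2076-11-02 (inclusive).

1021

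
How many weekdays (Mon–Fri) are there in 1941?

261

1941-01-01 is a Wednesday.
The range spans 365 days (inclusive of both endpoints).
365 = 7 × 52 + 1, so there are 52 full weeks plus 1 extra day.
Each full week contributes 5 weekdays (Mon–Fri): 52 × 5 = 260.
The 1 extra day is Wednesday — 1 of them qualifies.
Total: 260 + 1 = 261.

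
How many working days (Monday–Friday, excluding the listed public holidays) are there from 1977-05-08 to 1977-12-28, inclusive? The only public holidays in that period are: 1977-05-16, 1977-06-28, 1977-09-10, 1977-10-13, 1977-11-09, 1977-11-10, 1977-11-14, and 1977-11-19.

162 working days

1977-05-08 is a Sunday.
That's 235 days from start to end, counting both.
235 = 7 × 33 + 4, so there are 33 full weeks plus 4 extra days.
Each full week contributes 5 weekdays (Mon–Fri): 33 × 5 = 165.
The 4 extra days are Sun, Mon, Tue, Wed — 3 of them qualify.
Total: 165 + 3 = 168.
Holidays: 1977-05-16 (Mon); 1977-06-28 (Tue); 1977-09-10 (Sat); 1977-10-13 (Thu); 1977-11-09 (Wed); 1977-11-10 (Thu); 1977-11-14 (Mon); 1977-11-19 (Sat).
6 of the 8 holidays fall on weekdays; the rest are weekends and were already excluded.
Business days: 168 − 6 = 162.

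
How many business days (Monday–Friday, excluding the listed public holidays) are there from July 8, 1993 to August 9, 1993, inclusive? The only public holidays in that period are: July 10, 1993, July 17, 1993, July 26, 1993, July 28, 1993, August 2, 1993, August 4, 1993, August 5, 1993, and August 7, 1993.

18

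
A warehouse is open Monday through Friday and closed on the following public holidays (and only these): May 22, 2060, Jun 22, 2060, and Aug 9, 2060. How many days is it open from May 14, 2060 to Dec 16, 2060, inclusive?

153 business days

May 14, 2060 is a Friday.
From May 14, 2060 to Dec 16, 2060 is 217 days inclusive.
217 = 7 × 31, so the span is exactly 31 full weeks.
Each full week contributes 5 weekdays (Mon–Fri): 31 × 5 = 155.
Total: 155.
Holidays: May 22, 2060 (Sat); Jun 22, 2060 (Tue); Aug 9, 2060 (Mon).
2 of the 3 holidays fall on weekdays; the rest are weekends and were already excluded.
Business days: 155 − 2 = 153.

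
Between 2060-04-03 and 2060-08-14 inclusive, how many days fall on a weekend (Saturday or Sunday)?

2060-04-03 is a Saturday.
The range spans 134 days (inclusive of both endpoints).
134 = 7 × 19 + 1, so there are 19 full weeks plus 1 extra day.
Each full week contributes 2 weekend days (Sat, Sun): 19 × 2 = 38.
The 1 extra day is Sat — 1 of them qualifies.
Total: 38 + 1 = 39.

39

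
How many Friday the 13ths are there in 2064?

The 13th falls on a Friday when the month's 13th has weekday Fri.
Jan 13 is Sun; Feb 13 is Wed; Mar 13 is Thu; Apr 13 is Sun; May 13 is Tue; Jun 13 is Fri ✓; Jul 13 is Sun; Aug 13 is Wed; Sep 13 is Sat; Oct 13 is Mon; Nov 13 is Thu; Dec 13 is Sat.
Friday the 13ths: Jun.

1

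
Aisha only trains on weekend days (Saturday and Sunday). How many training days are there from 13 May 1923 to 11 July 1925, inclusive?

13 May 1923 is a Sunday.
From 13 May 1923 to 11 July 1925 is 791 days inclusive.
791 = 7 × 113, so the span is exactly 113 full weeks.
Each full week contributes 2 weekend days (Sat, Sun): 113 × 2 = 226.

226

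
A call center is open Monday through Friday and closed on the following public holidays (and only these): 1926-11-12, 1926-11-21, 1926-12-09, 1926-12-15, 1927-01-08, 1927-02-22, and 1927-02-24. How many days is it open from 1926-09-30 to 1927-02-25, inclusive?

102

1926-09-30 is a Thursday.
That's 149 days from start to end, counting both.
149 = 7 × 21 + 2, so there are 21 full weeks plus 2 extra days.
Each full week contributes 5 weekdays (Mon–Fri): 21 × 5 = 105.
The 2 extra days are Thursday, Friday — 2 of them qualify.
Total: 105 + 2 = 107.
Holidays: 1926-11-12 (Fri); 1926-11-21 (Sun); 1926-12-09 (Thu); 1926-12-15 (Wed); 1927-01-08 (Sat); 1927-02-22 (Tue); 1927-02-24 (Thu).
5 of the 7 holidays fall on weekdays; the rest are weekends and were already excluded.
Business days: 107 − 5 = 102.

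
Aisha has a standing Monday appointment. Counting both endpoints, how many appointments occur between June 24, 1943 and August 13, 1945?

112 Mondays

June 24, 1943 is a Thursday.
From June 24, 1943 to August 13, 1945 is 782 days inclusive.
782 = 7 × 111 + 5, so there are 111 full weeks plus 5 extra days.
Each full week contributes one Monday: 111 so far.
The 5 extra days are Thursday, Friday, Saturday, Sunday, Monday — 1 of them qualifies.
Total: 111 + 1 = 112.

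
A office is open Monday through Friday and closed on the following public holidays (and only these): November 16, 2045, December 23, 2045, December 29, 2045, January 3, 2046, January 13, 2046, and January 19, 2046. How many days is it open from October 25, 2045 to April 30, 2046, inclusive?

130

October 25, 2045 is a Wednesday.
From October 25, 2045 to April 30, 2046 is 188 days inclusive.
188 = 7 × 26 + 6, so there are 26 full weeks plus 6 extra days.
Each full week contributes 5 weekdays (Mon–Fri): 26 × 5 = 130.
The 6 extra days are Wed, Thu, Fri, Sat, Sun, Mon — 4 of them qualify.
Total: 130 + 4 = 134.
Holidays: November 16, 2045 (Thu); December 23, 2045 (Sat); December 29, 2045 (Fri); January 3, 2046 (Wed); January 13, 2046 (Sat); January 19, 2046 (Fri).
4 of the 6 holidays fall on weekdays; the rest are weekends and were already excluded.
Business days: 134 − 4 = 130.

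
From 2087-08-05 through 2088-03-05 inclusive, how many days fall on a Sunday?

30

2087-08-05 is a Tuesday.
The range spans 214 days (inclusive of both endpoints).
214 = 7 × 30 + 4, so there are 30 full weeks plus 4 extra days.
Each full week contributes one Sunday: 30 so far.
The 4 extra days are Tue, Wed, Thu, Fri — none qualify.
Total: 30 + 0 = 30.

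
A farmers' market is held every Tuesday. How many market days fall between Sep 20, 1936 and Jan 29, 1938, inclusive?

71 Tuesdays

Sep 20, 1936 is a Sunday.
From Sep 20, 1936 to Jan 29, 1938 is 497 days inclusive.
497 = 7 × 71, so the span is exactly 71 full weeks.
Each full week contributes one Tuesday: 71 so far.
Total: 71.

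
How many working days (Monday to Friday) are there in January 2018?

23

1 January 2018 is a Monday.
From 1 January 2018 to 31 January 2018 is 31 days inclusive.
31 = 7 × 4 + 3, so there are 4 full weeks plus 3 extra days.
Each full week contributes 5 weekdays (Mon–Fri): 4 × 5 = 20.
The 3 extra days are Monday, Tuesday, Wednesday — 3 of them qualify.
Total: 20 + 3 = 23.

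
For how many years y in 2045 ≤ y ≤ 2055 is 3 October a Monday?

1

Day of week of October 3 in each year:
2045: Tue, 2046: Wed, 2047: Thu, 2048: Sat, 2049: Sun, 2050: Mon ✓, 2051: Tue, 2052: Thu, 2053: Fri, 2054: Sat, 2055: Sun
Mondays: 2050.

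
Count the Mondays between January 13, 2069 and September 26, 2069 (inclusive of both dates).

37 Mondays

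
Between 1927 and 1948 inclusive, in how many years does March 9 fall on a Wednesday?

3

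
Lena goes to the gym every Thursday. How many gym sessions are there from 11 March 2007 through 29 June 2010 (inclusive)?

11 March 2007 is a Sunday.
From 11 March 2007 to 29 June 2010 is 1207 days inclusive.
1207 = 7 × 172 + 3, so there are 172 full weeks plus 3 extra days.
Each full week contributes one Thursday: 172 so far.
The 3 extra days are Sunday, Monday, Tuesday — none qualify.
Total: 172 + 0 = 172.

172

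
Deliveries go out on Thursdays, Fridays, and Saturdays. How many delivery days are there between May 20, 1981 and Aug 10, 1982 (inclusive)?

May 20, 1981 is a Wednesday.
That's 448 days from start to end, counting both.
448 = 7 × 64, so the span is exactly 64 full weeks.
Each full week contributes 3 days from the set (Thu, Fri, Sat): 64 × 3 = 192.
Total: 192.

192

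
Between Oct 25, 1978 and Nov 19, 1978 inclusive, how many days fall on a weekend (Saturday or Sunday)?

8

Oct 25, 1978 is a Wednesday.
From Oct 25, 1978 to Nov 19, 1978 is 26 days inclusive.
26 = 7 × 3 + 5, so there are 3 full weeks plus 5 extra days.
Each full week contributes 2 weekend days (Sat, Sun): 3 × 2 = 6.
The 5 extra days are Wednesday, Thursday, Friday, Saturday, Sunday — 2 of them qualify.
Total: 6 + 2 = 8.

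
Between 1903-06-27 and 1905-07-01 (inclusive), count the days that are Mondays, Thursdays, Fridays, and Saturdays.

421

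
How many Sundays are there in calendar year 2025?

52

2025-01-01 is a Wednesday.
From 2025-01-01 to 2025-12-31 is 365 days inclusive.
365 = 7 × 52 + 1, so there are 52 full weeks plus 1 extra day.
Each full week contributes one Sunday: 52 so far.
The 1 extra day is Wednesday — none qualify.
Total: 52 + 0 = 52.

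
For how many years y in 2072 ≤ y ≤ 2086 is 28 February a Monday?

2

Day of week of February 28 in each year:
2072: Sun, 2073: Tue, 2074: Wed, 2075: Thu, 2076: Fri, 2077: Sun, 2078: Mon ✓, 2079: Tue, 2080: Wed, 2081: Fri, 2082: Sat, 2083: Sun, 2084: Mon ✓, 2085: Wed, 2086: Thu
Mondays: 2078, 2084.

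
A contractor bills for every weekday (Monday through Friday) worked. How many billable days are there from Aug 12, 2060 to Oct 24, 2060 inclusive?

52

Aug 12, 2060 is a Thursday.
That's 74 days from start to end, counting both.
74 = 7 × 10 + 4, so there are 10 full weeks plus 4 extra days.
Each full week contributes 5 weekdays (Mon–Fri): 10 × 5 = 50.
The 4 extra days are Thursday, Friday, Saturday, Sunday — 2 of them qualify.
Total: 50 + 2 = 52.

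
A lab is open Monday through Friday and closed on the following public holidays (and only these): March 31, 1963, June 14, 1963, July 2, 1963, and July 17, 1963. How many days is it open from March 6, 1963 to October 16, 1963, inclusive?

158

March 6, 1963 is a Wednesday.
The range spans 225 days (inclusive of both endpoints).
225 = 7 × 32 + 1, so there are 32 full weeks plus 1 extra day.
Each full week contributes 5 weekdays (Mon–Fri): 32 × 5 = 160.
The 1 extra day is Wed — 1 of them qualifies.
Total: 160 + 1 = 161.
Holidays: March 31, 1963 (Sun); June 14, 1963 (Fri); July 2, 1963 (Tue); July 17, 1963 (Wed).
3 of the 4 holidays fall on weekdays; the rest are weekends and were already excluded.
Business days: 161 − 3 = 158.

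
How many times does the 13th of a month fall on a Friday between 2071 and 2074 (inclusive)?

8

Friday-the-13ths by year:
2071: Feb, Mar, Nov
2072: May
2073: Jan, Oct
2074: Apr, Jul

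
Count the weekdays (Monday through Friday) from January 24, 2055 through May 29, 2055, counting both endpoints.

90

January 24, 2055 is a Sunday.
That's 126 days from start to end, counting both.
126 = 7 × 18, so the span is exactly 18 full weeks.
Each full week contributes 5 weekdays (Mon–Fri): 18 × 5 = 90.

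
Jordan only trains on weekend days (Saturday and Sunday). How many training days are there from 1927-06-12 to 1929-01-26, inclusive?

1927-06-12 is a Sunday.
That's 595 days from start to end, counting both.
595 = 7 × 85, so the span is exactly 85 full weeks.
Each full week contributes 2 weekend days (Sat, Sun): 85 × 2 = 170.
Total: 170.

170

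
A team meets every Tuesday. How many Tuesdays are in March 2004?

March 1, 2004 is a Monday.
That's 31 days from start to end, counting both.
31 = 7 × 4 + 3, so there are 4 full weeks plus 3 extra days.
Each full week contributes one Tuesday: 4 so far.
The 3 extra days are Mon, Tue, Wed — 1 of them qualifies.
Total: 4 + 1 = 5.

5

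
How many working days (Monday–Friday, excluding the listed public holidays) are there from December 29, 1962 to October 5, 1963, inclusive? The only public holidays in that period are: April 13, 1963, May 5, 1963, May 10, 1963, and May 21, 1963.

198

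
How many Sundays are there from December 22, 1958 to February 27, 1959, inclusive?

9

December 22, 1958 is a Monday.
That's 68 days from start to end, counting both.
68 = 7 × 9 + 5, so there are 9 full weeks plus 5 extra days.
Each full week contributes one Sunday: 9 so far.
The 5 extra days are Mon, Tue, Wed, Thu, Fri — none qualify.
Total: 9 + 0 = 9.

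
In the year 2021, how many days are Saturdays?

January 1, 2021 is a Friday.
That's 365 days from start to end, counting both.
365 = 7 × 52 + 1, so there are 52 full weeks plus 1 extra day.
Each full week contributes one Saturday: 52 so far.
The 1 extra day is Friday — none qualify.
Total: 52 + 0 = 52.

52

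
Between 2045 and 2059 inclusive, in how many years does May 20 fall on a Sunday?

Day of week of May 20 in each year:
2045: Sat, 2046: Sun ✓, 2047: Mon, 2048: Wed, 2049: Thu, 2050: Fri, 2051: Sat, 2052: Mon, 2053: Tue, 2054: Wed, 2055: Thu, 2056: Sat, 2057: Sun ✓, 2058: Mon, 2059: Tue
Sundays: 2046, 2057.

2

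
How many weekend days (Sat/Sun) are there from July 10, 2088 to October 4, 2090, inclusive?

234

July 10, 2088 is a Saturday.
That's 817 days from start to end, counting both.
817 = 7 × 116 + 5, so there are 116 full weeks plus 5 extra days.
Each full week contributes 2 weekend days (Sat, Sun): 116 × 2 = 232.
The 5 extra days are Saturday, Sunday, Monday, Tuesday, Wednesday — 2 of them qualify.
Total: 232 + 2 = 234.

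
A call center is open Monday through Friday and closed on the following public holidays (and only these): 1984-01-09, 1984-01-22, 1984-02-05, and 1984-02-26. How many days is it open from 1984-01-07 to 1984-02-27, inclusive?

1984-01-07 is a Saturday.
The range spans 52 days (inclusive of both endpoints).
52 = 7 × 7 + 3, so there are 7 full weeks plus 3 extra days.
Each full week contributes 5 weekdays (Mon–Fri): 7 × 5 = 35.
The 3 extra days are Saturday, Sunday, Monday — 1 of them qualifies.
Total: 35 + 1 = 36.
Holidays: 1984-01-09 (Mon); 1984-01-22 (Sun); 1984-02-05 (Sun); 1984-02-26 (Sun).
1 of the 4 holidays fall on weekdays; the rest are weekends and were already excluded.
Business days: 36 − 1 = 35.

35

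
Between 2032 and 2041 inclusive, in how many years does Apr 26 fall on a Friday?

1

Day of week of April 26 in each year:
2032: Mon, 2033: Tue, 2034: Wed, 2035: Thu, 2036: Sat, 2037: Sun, 2038: Mon, 2039: Tue, 2040: Thu, 2041: Fri ✓
Fridays: 2041.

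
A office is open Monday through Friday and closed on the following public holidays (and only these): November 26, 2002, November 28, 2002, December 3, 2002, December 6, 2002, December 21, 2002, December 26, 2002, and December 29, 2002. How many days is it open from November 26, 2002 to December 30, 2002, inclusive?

November 26, 2002 is a Tuesday.
The range spans 35 days (inclusive of both endpoints).
35 = 7 × 5, so the span is exactly 5 full weeks.
Each full week contributes 5 weekdays (Mon–Fri): 5 × 5 = 25.
Total: 25.
Holidays: November 26, 2002 (Tue); November 28, 2002 (Thu); December 3, 2002 (Tue); December 6, 2002 (Fri); December 21, 2002 (Sat); December 26, 2002 (Thu); December 29, 2002 (Sun).
5 of the 7 holidays fall on weekdays; the rest are weekends and were already excluded.
Business days: 25 − 5 = 20.

20 working days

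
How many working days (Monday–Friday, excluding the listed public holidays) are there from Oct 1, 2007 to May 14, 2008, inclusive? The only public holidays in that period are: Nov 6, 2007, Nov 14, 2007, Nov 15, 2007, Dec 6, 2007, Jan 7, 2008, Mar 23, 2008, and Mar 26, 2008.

157

Oct 1, 2007 is a Monday.
From Oct 1, 2007 to May 14, 2008 is 227 days inclusive.
227 = 7 × 32 + 3, so there are 32 full weeks plus 3 extra days.
Each full week contributes 5 weekdays (Mon–Fri): 32 × 5 = 160.
The 3 extra days are Mon, Tue, Wed — 3 of them qualify.
Total: 160 + 3 = 163.
Holidays: Nov 6, 2007 (Tue); Nov 14, 2007 (Wed); Nov 15, 2007 (Thu); Dec 6, 2007 (Thu); Jan 7, 2008 (Mon); Mar 23, 2008 (Sun); Mar 26, 2008 (Wed).
6 of the 7 holidays fall on weekdays; the rest are weekends and were already excluded.
Business days: 163 − 6 = 157.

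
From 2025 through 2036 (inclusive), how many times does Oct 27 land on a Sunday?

1

Day of week of October 27 in each year:
2025: Mon, 2026: Tue, 2027: Wed, 2028: Fri, 2029: Sat, 2030: Sun ✓, 2031: Mon, 2032: Wed, 2033: Thu, 2034: Fri, 2035: Sat, 2036: Mon
Sundays: 2030.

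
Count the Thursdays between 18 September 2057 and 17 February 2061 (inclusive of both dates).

179

18 September 2057 is a Tuesday.
From 18 September 2057 to 17 February 2061 is 1249 days inclusive.
1249 = 7 × 178 + 3, so there are 178 full weeks plus 3 extra days.
Each full week contributes one Thursday: 178 so far.
The 3 extra days are Tue, Wed, Thu — 1 of them qualifies.
Total: 178 + 1 = 179.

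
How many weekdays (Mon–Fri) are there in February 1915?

20

Feb 1, 1915 is a Monday.
That's 28 days from start to end, counting both.
28 = 7 × 4, so the span is exactly 4 full weeks.
Each full week contributes 5 weekdays (Mon–Fri): 4 × 5 = 20.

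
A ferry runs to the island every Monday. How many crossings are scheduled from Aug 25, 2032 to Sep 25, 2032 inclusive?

Aug 25, 2032 is a Wednesday.
That's 32 days from start to end, counting both.
32 = 7 × 4 + 4, so there are 4 full weeks plus 4 extra days.
Each full week contributes one Monday: 4 so far.
The 4 extra days are Wednesday, Thursday, Friday, Saturday — none qualify.
Total: 4 + 0 = 4.

4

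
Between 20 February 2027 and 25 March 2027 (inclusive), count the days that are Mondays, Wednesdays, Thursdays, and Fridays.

19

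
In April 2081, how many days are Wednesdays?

Apr 1, 2081 is a Tuesday.
The range spans 30 days (inclusive of both endpoints).
30 = 7 × 4 + 2, so there are 4 full weeks plus 2 extra days.
Each full week contributes one Wednesday: 4 so far.
The 2 extra days are Tuesday, Wednesday — 1 of them qualifies.
Total: 4 + 1 = 5.

5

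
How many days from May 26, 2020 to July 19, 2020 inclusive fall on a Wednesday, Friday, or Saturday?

May 26, 2020 is a Tuesday.
That's 55 days from start to end, counting both.
55 = 7 × 7 + 6, so there are 7 full weeks plus 6 extra days.
Each full week contributes 3 days from the set (Wed, Fri, Sat): 7 × 3 = 21.
The 6 extra days are Tuesday, Wednesday, Thursday, Friday, Saturday, Sunday — 3 of them qualify.
Total: 21 + 3 = 24.

24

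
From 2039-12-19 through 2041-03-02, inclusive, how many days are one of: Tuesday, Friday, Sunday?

188

2039-12-19 is a Monday.
That's 440 days from start to end, counting both.
440 = 7 × 62 + 6, so there are 62 full weeks plus 6 extra days.
Each full week contributes 3 days from the set (Tue, Fri, Sun): 62 × 3 = 186.
The 6 extra days are Mon, Tue, Wed, Thu, Fri, Sat — 2 of them qualify.
Total: 186 + 2 = 188.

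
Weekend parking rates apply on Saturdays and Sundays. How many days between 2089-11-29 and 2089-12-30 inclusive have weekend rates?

8

2089-11-29 is a Tuesday.
That's 32 days from start to end, counting both.
32 = 7 × 4 + 4, so there are 4 full weeks plus 4 extra days.
Each full week contributes 2 weekend days (Sat, Sun): 4 × 2 = 8.
The 4 extra days are Tuesday, Wednesday, Thursday, Friday — none qualify.
Total: 8 + 0 = 8.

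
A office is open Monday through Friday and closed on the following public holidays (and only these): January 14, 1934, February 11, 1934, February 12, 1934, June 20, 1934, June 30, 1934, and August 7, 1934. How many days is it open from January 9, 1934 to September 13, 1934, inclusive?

175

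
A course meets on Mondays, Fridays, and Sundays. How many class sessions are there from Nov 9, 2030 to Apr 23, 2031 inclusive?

Nov 9, 2030 is a Saturday.
From Nov 9, 2030 to Apr 23, 2031 is 166 days inclusive.
166 = 7 × 23 + 5, so there are 23 full weeks plus 5 extra days.
Each full week contributes 3 days from the set (Mon, Fri, Sun): 23 × 3 = 69.
The 5 extra days are Saturday, Sunday, Monday, Tuesday, Wednesday — 2 of them qualify.
Total: 69 + 2 = 71.

71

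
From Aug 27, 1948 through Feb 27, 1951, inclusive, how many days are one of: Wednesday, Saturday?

Aug 27, 1948 is a Friday.
That's 915 days from start to end, counting both.
915 = 7 × 130 + 5, so there are 130 full weeks plus 5 extra days.
Each full week contributes 2 days from the set (Wed, Sat): 130 × 2 = 260.
The 5 extra days are Friday, Saturday, Sunday, Monday, Tuesday — 1 of them qualifies.
Total: 260 + 1 = 261.

261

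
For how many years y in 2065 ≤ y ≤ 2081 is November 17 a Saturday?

Day of week of November 17 in each year:
2065: Tue, 2066: Wed, 2067: Thu, 2068: Sat ✓, 2069: Sun, 2070: Mon, 2071: Tue, 2072: Thu, 2073: Fri, 2074: Sat ✓, 2075: Sun, 2076: Tue, 2077: Wed, 2078: Thu, 2079: Fri, 2080: Sun, 2081: Mon
Saturdays: 2068, 2074.

2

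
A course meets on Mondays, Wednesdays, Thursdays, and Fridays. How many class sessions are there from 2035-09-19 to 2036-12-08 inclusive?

2035-09-19 is a Wednesday.
From 2035-09-19 to 2036-12-08 is 447 days inclusive.
447 = 7 × 63 + 6, so there are 63 full weeks plus 6 extra days.
Each full week contributes 4 days from the set (Mon, Wed, Thu, Fri): 63 × 4 = 252.
The 6 extra days are Wednesday, Thursday, Friday, Saturday, Sunday, Monday — 4 of them qualify.
Total: 252 + 4 = 256.

256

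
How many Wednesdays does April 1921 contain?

4

Apr 1, 1921 is a Friday.
The range spans 30 days (inclusive of both endpoints).
30 = 7 × 4 + 2, so there are 4 full weeks plus 2 extra days.
Each full week contributes one Wednesday: 4 so far.
The 2 extra days are Fri, Sat — none qualify.
Total: 4 + 0 = 4.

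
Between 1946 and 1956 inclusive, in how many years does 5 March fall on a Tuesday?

1

Day of week of March 5 in each year:
1946: Tue ✓, 1947: Wed, 1948: Fri, 1949: Sat, 1950: Sun, 1951: Mon, 1952: Wed, 1953: Thu, 1954: Fri, 1955: Sat, 1956: Mon
Tuesdays: 1946.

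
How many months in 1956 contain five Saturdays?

A month has five Saturdays exactly when Saturday falls within its first (length − 28) days.
Jan: 31 days, starts Sun → 5 of Sun, Mon, Tue
Feb: 29 days, starts Wed → 5 of Wed
Mar: 31 days, starts Thu → 5 of Thu, Fri, Sat ✓
Apr: 30 days, starts Sun → 5 of Sun, Mon
May: 31 days, starts Tue → 5 of Tue, Wed, Thu
Jun: 30 days, starts Fri → 5 of Fri, Sat ✓
Jul: 31 days, starts Sun → 5 of Sun, Mon, Tue
Aug: 31 days, starts Wed → 5 of Wed, Thu, Fri
Sep: 30 days, starts Sat → 5 of Sat, Sun ✓
Oct: 31 days, starts Mon → 5 of Mon, Tue, Wed
Nov: 30 days, starts Thu → 5 of Thu, Fri
Dec: 31 days, starts Sat → 5 of Sat, Sun, Mon ✓
Months with five Saturdays: Mar, Jun, Sep, Dec.

4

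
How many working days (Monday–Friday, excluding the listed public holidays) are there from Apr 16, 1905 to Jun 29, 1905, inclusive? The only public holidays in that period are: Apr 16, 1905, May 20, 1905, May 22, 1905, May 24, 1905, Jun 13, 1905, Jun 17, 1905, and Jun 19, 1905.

50 working days

Apr 16, 1905 is a Sunday.
From Apr 16, 1905 to Jun 29, 1905 is 75 days inclusive.
75 = 7 × 10 + 5, so there are 10 full weeks plus 5 extra days.
Each full week contributes 5 weekdays (Mon–Fri): 10 × 5 = 50.
The 5 extra days are Sunday, Monday, Tuesday, Wednesday, Thursday — 4 of them qualify.
Total: 50 + 4 = 54.
Holidays: Apr 16, 1905 (Sun); May 20, 1905 (Sat); May 22, 1905 (Mon); May 24, 1905 (Wed); Jun 13, 1905 (Tue); Jun 17, 1905 (Sat); Jun 19, 1905 (Mon).
4 of the 7 holidays fall on weekdays; the rest are weekends and were already excluded.
Business days: 54 − 4 = 50.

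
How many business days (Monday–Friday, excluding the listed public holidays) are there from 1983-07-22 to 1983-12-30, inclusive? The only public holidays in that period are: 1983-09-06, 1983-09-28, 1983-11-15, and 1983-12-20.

112 business days

1983-07-22 is a Friday.
That's 162 days from start to end, counting both.
162 = 7 × 23 + 1, so there are 23 full weeks plus 1 extra day.
Each full week contributes 5 weekdays (Mon–Fri): 23 × 5 = 115.
The 1 extra day is Fri — 1 of them qualifies.
Total: 115 + 1 = 116.
Holidays: 1983-09-06 (Tue); 1983-09-28 (Wed); 1983-11-15 (Tue); 1983-12-20 (Tue).
All 4 holidays fall on weekdays, so subtract 4.
Business days: 116 − 4 = 112.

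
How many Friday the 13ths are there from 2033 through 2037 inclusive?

9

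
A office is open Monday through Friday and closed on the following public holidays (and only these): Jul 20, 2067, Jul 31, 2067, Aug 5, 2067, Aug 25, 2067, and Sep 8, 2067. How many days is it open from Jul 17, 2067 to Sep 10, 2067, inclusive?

36

Jul 17, 2067 is a Sunday.
The range spans 56 days (inclusive of both endpoints).
56 = 7 × 8, so the span is exactly 8 full weeks.
Each full week contributes 5 weekdays (Mon–Fri): 8 × 5 = 40.
Total: 40.
Holidays: Jul 20, 2067 (Wed); Jul 31, 2067 (Sun); Aug 5, 2067 (Fri); Aug 25, 2067 (Thu); Sep 8, 2067 (Thu).
4 of the 5 holidays fall on weekdays; the rest are weekends and were already excluded.
Business days: 40 − 4 = 36.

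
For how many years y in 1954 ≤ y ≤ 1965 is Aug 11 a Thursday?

2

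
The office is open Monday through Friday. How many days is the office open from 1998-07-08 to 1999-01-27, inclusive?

1998-07-08 is a Wednesday.
That's 204 days from start to end, counting both.
204 = 7 × 29 + 1, so there are 29 full weeks plus 1 extra day.
Each full week contributes 5 weekdays (Mon–Fri): 29 × 5 = 145.
The 1 extra day is Wed — 1 of them qualifies.
Total: 145 + 1 = 146.

146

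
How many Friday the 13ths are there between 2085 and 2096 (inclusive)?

Friday-the-13ths by year:
2085: Apr, Jul
2086: Sep, Dec
2087: Jun
2088: Feb, Aug
2089: May
2090: Jan, Oct
2091: Apr, Jul
2092: Jun
2093: Feb, Mar, Nov
2094: Aug
2095: May
2096: Jan, Apr, Jul

21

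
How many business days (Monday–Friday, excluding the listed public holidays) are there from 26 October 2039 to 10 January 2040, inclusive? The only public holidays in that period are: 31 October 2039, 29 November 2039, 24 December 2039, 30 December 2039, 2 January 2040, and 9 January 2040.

50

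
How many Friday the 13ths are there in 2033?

1

The 13th falls on a Friday when the month's 13th has weekday Fri.
Jan 13 is Thu; Feb 13 is Sun; Mar 13 is Sun; Apr 13 is Wed; May 13 is Fri ✓; Jun 13 is Mon; Jul 13 is Wed; Aug 13 is Sat; Sep 13 is Tue; Oct 13 is Thu; Nov 13 is Sun; Dec 13 is Tue.
Friday the 13ths: May.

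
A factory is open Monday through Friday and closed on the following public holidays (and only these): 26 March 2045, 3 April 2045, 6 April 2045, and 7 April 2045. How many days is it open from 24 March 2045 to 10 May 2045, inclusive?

31 business days

24 March 2045 is a Friday.
The range spans 48 days (inclusive of both endpoints).
48 = 7 × 6 + 6, so there are 6 full weeks plus 6 extra days.
Each full week contributes 5 weekdays (Mon–Fri): 6 × 5 = 30.
The 6 extra days are Friday, Saturday, Sunday, Monday, Tuesday, Wednesday — 4 of them qualify.
Total: 30 + 4 = 34.
Holidays: 26 March 2045 (Sun); 3 April 2045 (Mon); 6 April 2045 (Thu); 7 April 2045 (Fri).
3 of the 4 holidays fall on weekdays; the rest are weekends and were already excluded.
Business days: 34 − 3 = 31.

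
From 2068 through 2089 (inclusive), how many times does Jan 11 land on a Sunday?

Day of week of January 11 in each year:
2068: Wed, 2069: Fri, 2070: Sat, 2071: Sun ✓, 2072: Mon, 2073: Wed, 2074: Thu, 2075: Fri, 2076: Sat, 2077: Mon, 2078: Tue, 2079: Wed, 2080: Thu, 2081: Sat, 2082: Sun ✓, 2083: Mon, 2084: Tue, 2085: Thu, 2086: Fri, 2087: Sat, 2088: Sun ✓, 2089: Tue
Sundays: 2071, 2082, 2088.

3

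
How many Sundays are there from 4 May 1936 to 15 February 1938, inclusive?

4 May 1936 is a Monday.
The range spans 653 days (inclusive of both endpoints).
653 = 7 × 93 + 2, so there are 93 full weeks plus 2 extra days.
Each full week contributes one Sunday: 93 so far.
The 2 extra days are Monday, Tuesday — none qualify.
Total: 93 + 0 = 93.

93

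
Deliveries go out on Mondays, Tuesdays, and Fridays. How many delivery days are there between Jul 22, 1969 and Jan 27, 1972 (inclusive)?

394

Jul 22, 1969 is a Tuesday.
From Jul 22, 1969 to Jan 27, 1972 is 920 days inclusive.
920 = 7 × 131 + 3, so there are 131 full weeks plus 3 extra days.
Each full week contributes 3 days from the set (Mon, Tue, Fri): 131 × 3 = 393.
The 3 extra days are Tuesday, Wednesday, Thursday — 1 of them qualifies.
Total: 393 + 1 = 394.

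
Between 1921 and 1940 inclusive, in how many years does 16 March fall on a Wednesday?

Day of week of March 16 in each year:
1921: Wed ✓, 1922: Thu, 1923: Fri, 1924: Sun, 1925: Mon, 1926: Tue, 1927: Wed ✓, 1928: Fri, 1929: Sat, 1930: Sun, 1931: Mon, 1932: Wed ✓, 1933: Thu, 1934: Fri, 1935: Sat, 1936: Mon, 1937: Tue, 1938: Wed ✓, 1939: Thu, 1940: Sat
Wednesdays: 1921, 1927, 1932, 1938.

4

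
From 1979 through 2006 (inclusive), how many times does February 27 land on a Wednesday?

Day of week of February 27 in each year:
1979: Tue, 1980: Wed ✓, 1981: Fri, 1982: Sat, 1983: Sun, 1984: Mon, 1985: Wed ✓, 1986: Thu, 1987: Fri, 1988: Sat, 1989: Mon, 1990: Tue, 1991: Wed ✓, 1992: Thu, 1993: Sat, 1994: Sun, 1995: Mon, 1996: Tue, 1997: Thu, 1998: Fri, 1999: Sat, 2000: Sun, 2001: Tue, 2002: Wed ✓, 2003: Thu, 2004: Fri, 2005: Sun, 2006: Mon
Wednesdays: 1980, 1985, 1991, 2002.

4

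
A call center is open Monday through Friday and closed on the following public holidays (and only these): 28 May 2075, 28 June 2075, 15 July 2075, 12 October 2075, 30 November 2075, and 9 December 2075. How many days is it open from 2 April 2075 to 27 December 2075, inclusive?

190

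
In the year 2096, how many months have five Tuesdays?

4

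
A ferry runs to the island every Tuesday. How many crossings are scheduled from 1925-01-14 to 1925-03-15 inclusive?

8 Tuesdays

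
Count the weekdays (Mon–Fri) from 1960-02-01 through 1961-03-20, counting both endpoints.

1960-02-01 is a Monday.
From 1960-02-01 to 1961-03-20 is 414 days inclusive.
414 = 7 × 59 + 1, so there are 59 full weeks plus 1 extra day.
Each full week contributes 5 weekdays (Mon–Fri): 59 × 5 = 295.
The 1 extra day is Monday — 1 of them qualifies.
Total: 295 + 1 = 296.

296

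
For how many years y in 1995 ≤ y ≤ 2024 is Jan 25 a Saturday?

4

Day of week of January 25 in each year:
1995: Wed, 1996: Thu, 1997: Sat ✓, 1998: Sun, 1999: Mon, 2000: Tue, 2001: Thu, 2002: Fri, 2003: Sat ✓, 2004: Sun, 2005: Tue, 2006: Wed, 2007: Thu, 2008: Fri, 2009: Sun, 2010: Mon, 2011: Tue, 2012: Wed, 2013: Fri, 2014: Sat ✓, 2015: Sun, 2016: Mon, 2017: Wed, 2018: Thu, 2019: Fri, 2020: Sat ✓, 2021: Mon, 2022: Tue, 2023: Wed, 2024: Thu
Saturdays: 1997, 2003, 2014, 2020.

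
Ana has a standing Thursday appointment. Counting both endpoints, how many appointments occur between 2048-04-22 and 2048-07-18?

13 Thursdays

2048-04-22 is a Wednesday.
The range spans 88 days (inclusive of both endpoints).
88 = 7 × 12 + 4, so there are 12 full weeks plus 4 extra days.
Each full week contributes one Thursday: 12 so far.
The 4 extra days are Wednesday, Thursday, Friday, Saturday — 1 of them qualifies.
Total: 12 + 1 = 13.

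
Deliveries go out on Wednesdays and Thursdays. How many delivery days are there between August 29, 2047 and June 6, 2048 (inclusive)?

81

August 29, 2047 is a Thursday.
From August 29, 2047 to June 6, 2048 is 283 days inclusive.
283 = 7 × 40 + 3, so there are 40 full weeks plus 3 extra days.
Each full week contributes 2 days from the set (Wed, Thu): 40 × 2 = 80.
The 3 extra days are Thursday, Friday, Saturday — 1 of them qualifies.
Total: 80 + 1 = 81.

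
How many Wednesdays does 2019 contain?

January 1, 2019 is a Tuesday.
The range spans 365 days (inclusive of both endpoints).
365 = 7 × 52 + 1, so there are 52 full weeks plus 1 extra day.
Each full week contributes one Wednesday: 52 so far.
The 1 extra day is Tue — none qualify.
Total: 52 + 0 = 52.

52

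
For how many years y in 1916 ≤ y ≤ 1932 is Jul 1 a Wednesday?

Day of week of July 1 in each year:
1916: Sat, 1917: Sun, 1918: Mon, 1919: Tue, 1920: Thu, 1921: Fri, 1922: Sat, 1923: Sun, 1924: Tue, 1925: Wed ✓, 1926: Thu, 1927: Fri, 1928: Sun, 1929: Mon, 1930: Tue, 1931: Wed ✓, 1932: Fri
Wednesdays: 1925, 1931.

2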